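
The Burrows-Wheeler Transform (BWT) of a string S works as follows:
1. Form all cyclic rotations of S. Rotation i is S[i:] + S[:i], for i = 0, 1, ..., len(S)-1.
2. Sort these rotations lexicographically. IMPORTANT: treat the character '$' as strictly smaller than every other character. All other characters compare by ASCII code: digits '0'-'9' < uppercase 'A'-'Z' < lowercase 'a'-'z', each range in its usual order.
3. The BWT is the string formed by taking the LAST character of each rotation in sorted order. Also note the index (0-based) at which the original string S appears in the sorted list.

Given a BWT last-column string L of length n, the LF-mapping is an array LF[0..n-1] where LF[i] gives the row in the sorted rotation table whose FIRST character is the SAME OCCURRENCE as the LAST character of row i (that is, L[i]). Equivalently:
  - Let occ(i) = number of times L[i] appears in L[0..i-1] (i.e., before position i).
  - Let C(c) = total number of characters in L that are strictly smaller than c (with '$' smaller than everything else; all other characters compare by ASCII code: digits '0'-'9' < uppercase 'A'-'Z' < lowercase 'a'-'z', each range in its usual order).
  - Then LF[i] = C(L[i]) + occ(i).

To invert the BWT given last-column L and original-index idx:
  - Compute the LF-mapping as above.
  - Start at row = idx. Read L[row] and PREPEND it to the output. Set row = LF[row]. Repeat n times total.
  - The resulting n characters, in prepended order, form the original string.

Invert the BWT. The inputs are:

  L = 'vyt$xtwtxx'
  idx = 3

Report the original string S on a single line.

Answer: txxyttwxv$

Derivation:
LF mapping: 4 9 1 0 6 2 5 3 7 8
Walk LF starting at row 3, prepending L[row]:
  step 1: row=3, L[3]='$', prepend. Next row=LF[3]=0
  step 2: row=0, L[0]='v', prepend. Next row=LF[0]=4
  step 3: row=4, L[4]='x', prepend. Next row=LF[4]=6
  step 4: row=6, L[6]='w', prepend. Next row=LF[6]=5
  step 5: row=5, L[5]='t', prepend. Next row=LF[5]=2
  step 6: row=2, L[2]='t', prepend. Next row=LF[2]=1
  step 7: row=1, L[1]='y', prepend. Next row=LF[1]=9
  step 8: row=9, L[9]='x', prepend. Next row=LF[9]=8
  step 9: row=8, L[8]='x', prepend. Next row=LF[8]=7
  step 10: row=7, L[7]='t', prepend. Next row=LF[7]=3
Reversed output: txxyttwxv$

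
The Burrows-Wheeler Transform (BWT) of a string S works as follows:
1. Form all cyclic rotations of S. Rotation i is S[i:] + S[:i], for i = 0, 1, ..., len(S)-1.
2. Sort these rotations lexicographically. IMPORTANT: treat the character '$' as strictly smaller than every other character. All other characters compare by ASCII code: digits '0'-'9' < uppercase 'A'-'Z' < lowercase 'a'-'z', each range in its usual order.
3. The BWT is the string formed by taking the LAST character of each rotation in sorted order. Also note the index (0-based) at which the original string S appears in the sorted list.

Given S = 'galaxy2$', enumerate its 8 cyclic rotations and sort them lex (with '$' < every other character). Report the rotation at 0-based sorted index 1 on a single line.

Answer: 2$galaxy

Derivation:
All 8 rotations (rotation i = S[i:]+S[:i]):
  rot[0] = galaxy2$
  rot[1] = alaxy2$g
  rot[2] = laxy2$ga
  rot[3] = axy2$gal
  rot[4] = xy2$gala
  rot[5] = y2$galax
  rot[6] = 2$galaxy
  rot[7] = $galaxy2
Sorted (with $ < everything):
  sorted[0] = $galaxy2
  sorted[1] = 2$galaxy
  sorted[2] = alaxy2$g
  sorted[3] = axy2$gal
  sorted[4] = galaxy2$
  sorted[5] = laxy2$ga
  sorted[6] = xy2$gala
  sorted[7] = y2$galax
sorted[1] = 2$galaxy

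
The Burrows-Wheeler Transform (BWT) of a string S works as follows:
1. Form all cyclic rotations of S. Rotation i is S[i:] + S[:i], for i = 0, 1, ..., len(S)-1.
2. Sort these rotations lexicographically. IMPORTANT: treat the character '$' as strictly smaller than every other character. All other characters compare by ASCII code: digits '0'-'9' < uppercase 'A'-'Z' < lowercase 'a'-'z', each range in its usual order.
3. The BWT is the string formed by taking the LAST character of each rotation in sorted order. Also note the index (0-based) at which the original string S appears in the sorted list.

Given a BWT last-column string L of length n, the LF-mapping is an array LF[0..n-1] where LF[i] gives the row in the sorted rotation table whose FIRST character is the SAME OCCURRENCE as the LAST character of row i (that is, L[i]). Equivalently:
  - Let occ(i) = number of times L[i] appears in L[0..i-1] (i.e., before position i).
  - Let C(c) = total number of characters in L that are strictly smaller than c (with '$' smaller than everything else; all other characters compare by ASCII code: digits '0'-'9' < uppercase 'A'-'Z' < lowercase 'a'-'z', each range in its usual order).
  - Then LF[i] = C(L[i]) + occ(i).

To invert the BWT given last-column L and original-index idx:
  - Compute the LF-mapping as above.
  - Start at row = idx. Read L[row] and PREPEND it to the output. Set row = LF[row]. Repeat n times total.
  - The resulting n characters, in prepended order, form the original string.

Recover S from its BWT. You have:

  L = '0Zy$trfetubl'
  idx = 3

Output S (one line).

Answer: butterflyZ0$

Derivation:
LF mapping: 1 2 11 0 8 7 5 4 9 10 3 6
Walk LF starting at row 3, prepending L[row]:
  step 1: row=3, L[3]='$', prepend. Next row=LF[3]=0
  step 2: row=0, L[0]='0', prepend. Next row=LF[0]=1
  step 3: row=1, L[1]='Z', prepend. Next row=LF[1]=2
  step 4: row=2, L[2]='y', prepend. Next row=LF[2]=11
  step 5: row=11, L[11]='l', prepend. Next row=LF[11]=6
  step 6: row=6, L[6]='f', prepend. Next row=LF[6]=5
  step 7: row=5, L[5]='r', prepend. Next row=LF[5]=7
  step 8: row=7, L[7]='e', prepend. Next row=LF[7]=4
  step 9: row=4, L[4]='t', prepend. Next row=LF[4]=8
  step 10: row=8, L[8]='t', prepend. Next row=LF[8]=9
  step 11: row=9, L[9]='u', prepend. Next row=LF[9]=10
  step 12: row=10, L[10]='b', prepend. Next row=LF[10]=3
Reversed output: butterflyZ0$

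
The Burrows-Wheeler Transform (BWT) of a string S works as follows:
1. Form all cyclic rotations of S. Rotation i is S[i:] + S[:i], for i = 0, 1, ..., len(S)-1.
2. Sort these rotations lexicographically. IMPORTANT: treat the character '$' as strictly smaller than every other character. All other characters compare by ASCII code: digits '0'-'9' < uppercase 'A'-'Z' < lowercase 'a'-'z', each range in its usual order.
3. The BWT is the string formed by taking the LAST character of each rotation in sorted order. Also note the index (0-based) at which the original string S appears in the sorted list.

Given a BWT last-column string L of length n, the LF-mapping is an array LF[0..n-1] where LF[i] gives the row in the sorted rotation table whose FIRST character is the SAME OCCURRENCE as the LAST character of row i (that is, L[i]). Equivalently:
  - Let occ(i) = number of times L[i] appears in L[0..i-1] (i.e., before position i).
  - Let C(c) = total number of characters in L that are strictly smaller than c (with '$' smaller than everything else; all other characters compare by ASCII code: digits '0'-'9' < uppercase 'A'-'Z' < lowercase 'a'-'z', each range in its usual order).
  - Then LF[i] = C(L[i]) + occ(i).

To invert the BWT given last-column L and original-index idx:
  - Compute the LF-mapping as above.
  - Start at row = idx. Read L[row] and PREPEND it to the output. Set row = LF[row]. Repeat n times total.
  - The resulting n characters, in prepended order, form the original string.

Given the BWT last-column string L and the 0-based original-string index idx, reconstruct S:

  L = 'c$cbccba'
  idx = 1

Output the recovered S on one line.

LF mapping: 4 0 5 2 6 7 3 1
Walk LF starting at row 1, prepending L[row]:
  step 1: row=1, L[1]='$', prepend. Next row=LF[1]=0
  step 2: row=0, L[0]='c', prepend. Next row=LF[0]=4
  step 3: row=4, L[4]='c', prepend. Next row=LF[4]=6
  step 4: row=6, L[6]='b', prepend. Next row=LF[6]=3
  step 5: row=3, L[3]='b', prepend. Next row=LF[3]=2
  step 6: row=2, L[2]='c', prepend. Next row=LF[2]=5
  step 7: row=5, L[5]='c', prepend. Next row=LF[5]=7
  step 8: row=7, L[7]='a', prepend. Next row=LF[7]=1
Reversed output: accbbcc$

Answer: accbbcc$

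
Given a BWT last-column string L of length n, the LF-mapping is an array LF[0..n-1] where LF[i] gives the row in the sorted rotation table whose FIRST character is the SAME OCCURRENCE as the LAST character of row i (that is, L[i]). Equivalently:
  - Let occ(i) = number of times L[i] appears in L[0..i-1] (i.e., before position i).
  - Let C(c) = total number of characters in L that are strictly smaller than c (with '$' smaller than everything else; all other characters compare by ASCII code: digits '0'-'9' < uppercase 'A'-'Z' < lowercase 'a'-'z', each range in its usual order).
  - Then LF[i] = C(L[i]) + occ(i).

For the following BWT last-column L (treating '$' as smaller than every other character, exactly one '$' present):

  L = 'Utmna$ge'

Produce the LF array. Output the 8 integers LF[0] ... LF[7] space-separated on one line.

Char counts: '$':1, 'U':1, 'a':1, 'e':1, 'g':1, 'm':1, 'n':1, 't':1
C (first-col start): C('$')=0, C('U')=1, C('a')=2, C('e')=3, C('g')=4, C('m')=5, C('n')=6, C('t')=7
L[0]='U': occ=0, LF[0]=C('U')+0=1+0=1
L[1]='t': occ=0, LF[1]=C('t')+0=7+0=7
L[2]='m': occ=0, LF[2]=C('m')+0=5+0=5
L[3]='n': occ=0, LF[3]=C('n')+0=6+0=6
L[4]='a': occ=0, LF[4]=C('a')+0=2+0=2
L[5]='$': occ=0, LF[5]=C('$')+0=0+0=0
L[6]='g': occ=0, LF[6]=C('g')+0=4+0=4
L[7]='e': occ=0, LF[7]=C('e')+0=3+0=3

Answer: 1 7 5 6 2 0 4 3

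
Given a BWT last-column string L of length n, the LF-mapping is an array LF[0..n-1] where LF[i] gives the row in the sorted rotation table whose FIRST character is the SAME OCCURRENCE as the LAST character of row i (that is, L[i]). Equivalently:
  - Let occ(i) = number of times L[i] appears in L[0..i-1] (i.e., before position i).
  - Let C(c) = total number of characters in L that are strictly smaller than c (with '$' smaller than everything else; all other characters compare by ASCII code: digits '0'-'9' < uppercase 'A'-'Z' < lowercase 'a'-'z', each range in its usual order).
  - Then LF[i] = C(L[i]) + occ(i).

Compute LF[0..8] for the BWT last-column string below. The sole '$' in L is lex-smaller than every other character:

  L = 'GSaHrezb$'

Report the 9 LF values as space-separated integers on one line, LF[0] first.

Answer: 1 3 4 2 7 6 8 5 0

Derivation:
Char counts: '$':1, 'G':1, 'H':1, 'S':1, 'a':1, 'b':1, 'e':1, 'r':1, 'z':1
C (first-col start): C('$')=0, C('G')=1, C('H')=2, C('S')=3, C('a')=4, C('b')=5, C('e')=6, C('r')=7, C('z')=8
L[0]='G': occ=0, LF[0]=C('G')+0=1+0=1
L[1]='S': occ=0, LF[1]=C('S')+0=3+0=3
L[2]='a': occ=0, LF[2]=C('a')+0=4+0=4
L[3]='H': occ=0, LF[3]=C('H')+0=2+0=2
L[4]='r': occ=0, LF[4]=C('r')+0=7+0=7
L[5]='e': occ=0, LF[5]=C('e')+0=6+0=6
L[6]='z': occ=0, LF[6]=C('z')+0=8+0=8
L[7]='b': occ=0, LF[7]=C('b')+0=5+0=5
L[8]='$': occ=0, LF[8]=C('$')+0=0+0=0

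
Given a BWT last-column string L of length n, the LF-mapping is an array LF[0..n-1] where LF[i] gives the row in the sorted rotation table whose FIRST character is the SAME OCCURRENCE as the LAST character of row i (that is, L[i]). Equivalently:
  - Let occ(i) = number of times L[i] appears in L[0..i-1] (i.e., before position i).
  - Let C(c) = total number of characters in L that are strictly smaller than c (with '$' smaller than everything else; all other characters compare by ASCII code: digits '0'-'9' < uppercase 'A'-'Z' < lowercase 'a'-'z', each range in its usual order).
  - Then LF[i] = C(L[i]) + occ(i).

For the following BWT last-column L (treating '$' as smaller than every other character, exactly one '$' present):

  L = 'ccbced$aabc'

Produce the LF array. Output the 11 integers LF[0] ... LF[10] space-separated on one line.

Char counts: '$':1, 'a':2, 'b':2, 'c':4, 'd':1, 'e':1
C (first-col start): C('$')=0, C('a')=1, C('b')=3, C('c')=5, C('d')=9, C('e')=10
L[0]='c': occ=0, LF[0]=C('c')+0=5+0=5
L[1]='c': occ=1, LF[1]=C('c')+1=5+1=6
L[2]='b': occ=0, LF[2]=C('b')+0=3+0=3
L[3]='c': occ=2, LF[3]=C('c')+2=5+2=7
L[4]='e': occ=0, LF[4]=C('e')+0=10+0=10
L[5]='d': occ=0, LF[5]=C('d')+0=9+0=9
L[6]='$': occ=0, LF[6]=C('$')+0=0+0=0
L[7]='a': occ=0, LF[7]=C('a')+0=1+0=1
L[8]='a': occ=1, LF[8]=C('a')+1=1+1=2
L[9]='b': occ=1, LF[9]=C('b')+1=3+1=4
L[10]='c': occ=3, LF[10]=C('c')+3=5+3=8

Answer: 5 6 3 7 10 9 0 1 2 4 8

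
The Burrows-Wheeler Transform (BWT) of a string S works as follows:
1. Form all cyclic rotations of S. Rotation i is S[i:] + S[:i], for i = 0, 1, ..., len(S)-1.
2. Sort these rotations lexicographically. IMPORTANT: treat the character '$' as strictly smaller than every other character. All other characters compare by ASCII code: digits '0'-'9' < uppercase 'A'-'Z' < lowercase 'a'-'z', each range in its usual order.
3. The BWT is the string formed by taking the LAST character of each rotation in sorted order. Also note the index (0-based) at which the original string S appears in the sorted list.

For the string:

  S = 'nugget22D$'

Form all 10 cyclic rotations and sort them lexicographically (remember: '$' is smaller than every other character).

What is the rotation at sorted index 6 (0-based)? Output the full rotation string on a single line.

All 10 rotations (rotation i = S[i:]+S[:i]):
  rot[0] = nugget22D$
  rot[1] = ugget22D$n
  rot[2] = gget22D$nu
  rot[3] = get22D$nug
  rot[4] = et22D$nugg
  rot[5] = t22D$nugge
  rot[6] = 22D$nugget
  rot[7] = 2D$nugget2
  rot[8] = D$nugget22
  rot[9] = $nugget22D
Sorted (with $ < everything):
  sorted[0] = $nugget22D
  sorted[1] = 22D$nugget
  sorted[2] = 2D$nugget2
  sorted[3] = D$nugget22
  sorted[4] = et22D$nugg
  sorted[5] = get22D$nug
  sorted[6] = gget22D$nu
  sorted[7] = nugget22D$
  sorted[8] = t22D$nugge
  sorted[9] = ugget22D$n
sorted[6] = gget22D$nu

Answer: gget22D$nu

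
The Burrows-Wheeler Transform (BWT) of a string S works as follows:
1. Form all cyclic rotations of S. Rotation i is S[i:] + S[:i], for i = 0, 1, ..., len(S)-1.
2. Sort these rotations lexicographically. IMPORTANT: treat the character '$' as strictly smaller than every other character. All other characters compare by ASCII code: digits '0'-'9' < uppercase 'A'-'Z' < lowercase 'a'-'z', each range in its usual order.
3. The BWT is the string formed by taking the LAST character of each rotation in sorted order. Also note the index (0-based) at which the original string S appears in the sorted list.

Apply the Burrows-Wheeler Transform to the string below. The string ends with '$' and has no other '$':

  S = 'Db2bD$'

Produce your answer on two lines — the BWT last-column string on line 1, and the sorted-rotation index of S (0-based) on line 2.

All 6 rotations (rotation i = S[i:]+S[:i]):
  rot[0] = Db2bD$
  rot[1] = b2bD$D
  rot[2] = 2bD$Db
  rot[3] = bD$Db2
  rot[4] = D$Db2b
  rot[5] = $Db2bD
Sorted (with $ < everything):
  sorted[0] = $Db2bD  (last char: 'D')
  sorted[1] = 2bD$Db  (last char: 'b')
  sorted[2] = D$Db2b  (last char: 'b')
  sorted[3] = Db2bD$  (last char: '$')
  sorted[4] = b2bD$D  (last char: 'D')
  sorted[5] = bD$Db2  (last char: '2')
Last column: Dbb$D2
Original string S is at sorted index 3

Answer: Dbb$D2
3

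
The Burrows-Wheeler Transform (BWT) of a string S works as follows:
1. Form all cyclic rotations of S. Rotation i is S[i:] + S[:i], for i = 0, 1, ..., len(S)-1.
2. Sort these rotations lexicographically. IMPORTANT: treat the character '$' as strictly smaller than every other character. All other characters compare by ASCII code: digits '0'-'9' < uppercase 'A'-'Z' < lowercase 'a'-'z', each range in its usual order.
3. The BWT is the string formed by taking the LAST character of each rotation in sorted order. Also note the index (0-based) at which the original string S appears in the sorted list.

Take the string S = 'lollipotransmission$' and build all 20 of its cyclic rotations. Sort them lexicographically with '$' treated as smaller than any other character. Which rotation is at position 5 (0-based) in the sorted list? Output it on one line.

All 20 rotations (rotation i = S[i:]+S[:i]):
  rot[0] = lollipotransmission$
  rot[1] = ollipotransmission$l
  rot[2] = llipotransmission$lo
  rot[3] = lipotransmission$lol
  rot[4] = ipotransmission$loll
  rot[5] = potransmission$lolli
  rot[6] = otransmission$lollip
  rot[7] = transmission$lollipo
  rot[8] = ransmission$lollipot
  rot[9] = ansmission$lollipotr
  rot[10] = nsmission$lollipotra
  rot[11] = smission$lollipotran
  rot[12] = mission$lollipotrans
  rot[13] = ission$lollipotransm
  rot[14] = ssion$lollipotransmi
  rot[15] = sion$lollipotransmis
  rot[16] = ion$lollipotransmiss
  rot[17] = on$lollipotransmissi
  rot[18] = n$lollipotransmissio
  rot[19] = $lollipotransmission
Sorted (with $ < everything):
  sorted[0] = $lollipotransmission
  sorted[1] = ansmission$lollipotr
  sorted[2] = ion$lollipotransmiss
  sorted[3] = ipotransmission$loll
  sorted[4] = ission$lollipotransm
  sorted[5] = lipotransmission$lol
  sorted[6] = llipotransmission$lo
  sorted[7] = lollipotransmission$
  sorted[8] = mission$lollipotrans
  sorted[9] = n$lollipotransmissio
  sorted[10] = nsmission$lollipotra
  sorted[11] = ollipotransmission$l
  sorted[12] = on$lollipotransmissi
  sorted[13] = otransmission$lollip
  sorted[14] = potransmission$lolli
  sorted[15] = ransmission$lollipot
  sorted[16] = sion$lollipotransmis
  sorted[17] = smission$lollipotran
  sorted[18] = ssion$lollipotransmi
  sorted[19] = transmission$lollipo
sorted[5] = lipotransmission$lol

Answer: lipotransmission$lol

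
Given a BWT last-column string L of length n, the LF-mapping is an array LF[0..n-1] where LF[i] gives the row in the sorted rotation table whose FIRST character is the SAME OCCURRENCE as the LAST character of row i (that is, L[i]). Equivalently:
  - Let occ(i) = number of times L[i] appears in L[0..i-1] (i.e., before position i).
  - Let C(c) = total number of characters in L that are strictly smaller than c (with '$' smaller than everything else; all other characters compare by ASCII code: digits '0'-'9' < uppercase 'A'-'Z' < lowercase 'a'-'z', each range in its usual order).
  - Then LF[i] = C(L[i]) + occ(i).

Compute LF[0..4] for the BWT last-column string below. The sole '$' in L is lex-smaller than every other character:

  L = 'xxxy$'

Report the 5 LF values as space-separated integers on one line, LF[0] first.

Char counts: '$':1, 'x':3, 'y':1
C (first-col start): C('$')=0, C('x')=1, C('y')=4
L[0]='x': occ=0, LF[0]=C('x')+0=1+0=1
L[1]='x': occ=1, LF[1]=C('x')+1=1+1=2
L[2]='x': occ=2, LF[2]=C('x')+2=1+2=3
L[3]='y': occ=0, LF[3]=C('y')+0=4+0=4
L[4]='$': occ=0, LF[4]=C('$')+0=0+0=0

Answer: 1 2 3 4 0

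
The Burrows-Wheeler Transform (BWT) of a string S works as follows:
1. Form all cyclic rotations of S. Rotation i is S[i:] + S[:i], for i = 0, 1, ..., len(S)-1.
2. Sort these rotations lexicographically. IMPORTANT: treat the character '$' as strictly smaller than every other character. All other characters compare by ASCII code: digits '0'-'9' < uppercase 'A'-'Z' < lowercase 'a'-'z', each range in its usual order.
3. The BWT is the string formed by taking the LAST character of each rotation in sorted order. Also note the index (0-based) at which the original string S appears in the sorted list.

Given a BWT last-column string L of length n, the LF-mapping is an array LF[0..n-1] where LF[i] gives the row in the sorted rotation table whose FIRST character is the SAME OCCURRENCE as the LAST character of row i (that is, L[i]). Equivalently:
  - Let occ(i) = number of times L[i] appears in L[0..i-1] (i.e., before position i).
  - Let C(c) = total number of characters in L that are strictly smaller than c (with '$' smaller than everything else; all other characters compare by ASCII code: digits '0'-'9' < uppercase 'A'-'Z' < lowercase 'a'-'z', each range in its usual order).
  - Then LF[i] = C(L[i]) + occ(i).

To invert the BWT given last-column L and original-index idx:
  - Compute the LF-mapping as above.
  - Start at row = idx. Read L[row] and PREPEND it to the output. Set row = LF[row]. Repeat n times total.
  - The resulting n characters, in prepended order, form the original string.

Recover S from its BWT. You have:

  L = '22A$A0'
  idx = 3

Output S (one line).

LF mapping: 2 3 4 0 5 1
Walk LF starting at row 3, prepending L[row]:
  step 1: row=3, L[3]='$', prepend. Next row=LF[3]=0
  step 2: row=0, L[0]='2', prepend. Next row=LF[0]=2
  step 3: row=2, L[2]='A', prepend. Next row=LF[2]=4
  step 4: row=4, L[4]='A', prepend. Next row=LF[4]=5
  step 5: row=5, L[5]='0', prepend. Next row=LF[5]=1
  step 6: row=1, L[1]='2', prepend. Next row=LF[1]=3
Reversed output: 20AA2$

Answer: 20AA2$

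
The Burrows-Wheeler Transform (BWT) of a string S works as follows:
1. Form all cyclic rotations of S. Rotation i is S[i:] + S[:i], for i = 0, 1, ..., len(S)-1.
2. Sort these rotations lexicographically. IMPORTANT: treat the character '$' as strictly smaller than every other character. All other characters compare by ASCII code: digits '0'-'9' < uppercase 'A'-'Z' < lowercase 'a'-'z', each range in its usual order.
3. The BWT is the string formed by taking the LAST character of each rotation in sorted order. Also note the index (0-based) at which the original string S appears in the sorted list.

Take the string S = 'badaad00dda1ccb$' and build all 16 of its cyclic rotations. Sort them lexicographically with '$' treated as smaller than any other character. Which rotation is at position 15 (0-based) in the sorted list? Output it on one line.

All 16 rotations (rotation i = S[i:]+S[:i]):
  rot[0] = badaad00dda1ccb$
  rot[1] = adaad00dda1ccb$b
  rot[2] = daad00dda1ccb$ba
  rot[3] = aad00dda1ccb$bad
  rot[4] = ad00dda1ccb$bada
  rot[5] = d00dda1ccb$badaa
  rot[6] = 00dda1ccb$badaad
  rot[7] = 0dda1ccb$badaad0
  rot[8] = dda1ccb$badaad00
  rot[9] = da1ccb$badaad00d
  rot[10] = a1ccb$badaad00dd
  rot[11] = 1ccb$badaad00dda
  rot[12] = ccb$badaad00dda1
  rot[13] = cb$badaad00dda1c
  rot[14] = b$badaad00dda1cc
  rot[15] = $badaad00dda1ccb
Sorted (with $ < everything):
  sorted[0] = $badaad00dda1ccb
  sorted[1] = 00dda1ccb$badaad
  sorted[2] = 0dda1ccb$badaad0
  sorted[3] = 1ccb$badaad00dda
  sorted[4] = a1ccb$badaad00dd
  sorted[5] = aad00dda1ccb$bad
  sorted[6] = ad00dda1ccb$bada
  sorted[7] = adaad00dda1ccb$b
  sorted[8] = b$badaad00dda1cc
  sorted[9] = badaad00dda1ccb$
  sorted[10] = cb$badaad00dda1c
  sorted[11] = ccb$badaad00dda1
  sorted[12] = d00dda1ccb$badaa
  sorted[13] = da1ccb$badaad00d
  sorted[14] = daad00dda1ccb$ba
  sorted[15] = dda1ccb$badaad00
sorted[15] = dda1ccb$badaad00

Answer: dda1ccb$badaad00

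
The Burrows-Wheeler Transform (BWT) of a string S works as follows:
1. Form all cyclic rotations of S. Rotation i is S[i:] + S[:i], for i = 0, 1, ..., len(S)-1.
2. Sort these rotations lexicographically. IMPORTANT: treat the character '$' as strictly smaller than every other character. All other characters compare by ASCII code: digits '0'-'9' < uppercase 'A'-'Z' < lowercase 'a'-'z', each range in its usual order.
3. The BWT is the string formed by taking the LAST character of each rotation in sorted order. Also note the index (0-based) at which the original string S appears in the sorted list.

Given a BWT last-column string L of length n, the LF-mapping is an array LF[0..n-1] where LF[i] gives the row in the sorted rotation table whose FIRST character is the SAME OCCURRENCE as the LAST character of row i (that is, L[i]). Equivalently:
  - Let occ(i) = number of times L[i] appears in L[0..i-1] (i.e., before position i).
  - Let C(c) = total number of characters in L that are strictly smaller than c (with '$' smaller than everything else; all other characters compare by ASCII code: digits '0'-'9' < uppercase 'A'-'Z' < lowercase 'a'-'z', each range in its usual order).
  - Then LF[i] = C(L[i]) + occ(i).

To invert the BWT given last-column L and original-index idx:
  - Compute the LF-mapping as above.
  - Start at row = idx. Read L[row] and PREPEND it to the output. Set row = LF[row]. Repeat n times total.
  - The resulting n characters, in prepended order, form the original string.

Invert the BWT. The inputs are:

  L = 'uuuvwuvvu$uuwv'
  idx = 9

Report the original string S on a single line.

Answer: vuvuvwwuuvuuu$

Derivation:
LF mapping: 1 2 3 8 12 4 9 10 5 0 6 7 13 11
Walk LF starting at row 9, prepending L[row]:
  step 1: row=9, L[9]='$', prepend. Next row=LF[9]=0
  step 2: row=0, L[0]='u', prepend. Next row=LF[0]=1
  step 3: row=1, L[1]='u', prepend. Next row=LF[1]=2
  step 4: row=2, L[2]='u', prepend. Next row=LF[2]=3
  step 5: row=3, L[3]='v', prepend. Next row=LF[3]=8
  step 6: row=8, L[8]='u', prepend. Next row=LF[8]=5
  step 7: row=5, L[5]='u', prepend. Next row=LF[5]=4
  step 8: row=4, L[4]='w', prepend. Next row=LF[4]=12
  step 9: row=12, L[12]='w', prepend. Next row=LF[12]=13
  step 10: row=13, L[13]='v', prepend. Next row=LF[13]=11
  step 11: row=11, L[11]='u', prepend. Next row=LF[11]=7
  step 12: row=7, L[7]='v', prepend. Next row=LF[7]=10
  step 13: row=10, L[10]='u', prepend. Next row=LF[10]=6
  step 14: row=6, L[6]='v', prepend. Next row=LF[6]=9
Reversed output: vuvuvwwuuvuuu$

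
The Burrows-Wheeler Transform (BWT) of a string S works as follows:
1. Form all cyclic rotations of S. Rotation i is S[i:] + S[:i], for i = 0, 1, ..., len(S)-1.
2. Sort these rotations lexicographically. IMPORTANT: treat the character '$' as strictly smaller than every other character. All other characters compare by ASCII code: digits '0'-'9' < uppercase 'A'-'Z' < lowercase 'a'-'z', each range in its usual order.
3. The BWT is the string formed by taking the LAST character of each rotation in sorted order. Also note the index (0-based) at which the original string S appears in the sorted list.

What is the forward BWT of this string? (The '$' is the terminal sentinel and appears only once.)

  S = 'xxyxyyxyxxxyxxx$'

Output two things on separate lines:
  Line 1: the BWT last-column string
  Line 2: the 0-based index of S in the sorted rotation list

All 16 rotations (rotation i = S[i:]+S[:i]):
  rot[0] = xxyxyyxyxxxyxxx$
  rot[1] = xyxyyxyxxxyxxx$x
  rot[2] = yxyyxyxxxyxxx$xx
  rot[3] = xyyxyxxxyxxx$xxy
  rot[4] = yyxyxxxyxxx$xxyx
  rot[5] = yxyxxxyxxx$xxyxy
  rot[6] = xyxxxyxxx$xxyxyy
  rot[7] = yxxxyxxx$xxyxyyx
  rot[8] = xxxyxxx$xxyxyyxy
  rot[9] = xxyxxx$xxyxyyxyx
  rot[10] = xyxxx$xxyxyyxyxx
  rot[11] = yxxx$xxyxyyxyxxx
  rot[12] = xxx$xxyxyyxyxxxy
  rot[13] = xx$xxyxyyxyxxxyx
  rot[14] = x$xxyxyyxyxxxyxx
  rot[15] = $xxyxyyxyxxxyxxx
Sorted (with $ < everything):
  sorted[0] = $xxyxyyxyxxxyxxx  (last char: 'x')
  sorted[1] = x$xxyxyyxyxxxyxx  (last char: 'x')
  sorted[2] = xx$xxyxyyxyxxxyx  (last char: 'x')
  sorted[3] = xxx$xxyxyyxyxxxy  (last char: 'y')
  sorted[4] = xxxyxxx$xxyxyyxy  (last char: 'y')
  sorted[5] = xxyxxx$xxyxyyxyx  (last char: 'x')
  sorted[6] = xxyxyyxyxxxyxxx$  (last char: '$')
  sorted[7] = xyxxx$xxyxyyxyxx  (last char: 'x')
  sorted[8] = xyxxxyxxx$xxyxyy  (last char: 'y')
  sorted[9] = xyxyyxyxxxyxxx$x  (last char: 'x')
  sorted[10] = xyyxyxxxyxxx$xxy  (last char: 'y')
  sorted[11] = yxxx$xxyxyyxyxxx  (last char: 'x')
  sorted[12] = yxxxyxxx$xxyxyyx  (last char: 'x')
  sorted[13] = yxyxxxyxxx$xxyxy  (last char: 'y')
  sorted[14] = yxyyxyxxxyxxx$xx  (last char: 'x')
  sorted[15] = yyxyxxxyxxx$xxyx  (last char: 'x')
Last column: xxxyyx$xyxyxxyxx
Original string S is at sorted index 6

Answer: xxxyyx$xyxyxxyxx
6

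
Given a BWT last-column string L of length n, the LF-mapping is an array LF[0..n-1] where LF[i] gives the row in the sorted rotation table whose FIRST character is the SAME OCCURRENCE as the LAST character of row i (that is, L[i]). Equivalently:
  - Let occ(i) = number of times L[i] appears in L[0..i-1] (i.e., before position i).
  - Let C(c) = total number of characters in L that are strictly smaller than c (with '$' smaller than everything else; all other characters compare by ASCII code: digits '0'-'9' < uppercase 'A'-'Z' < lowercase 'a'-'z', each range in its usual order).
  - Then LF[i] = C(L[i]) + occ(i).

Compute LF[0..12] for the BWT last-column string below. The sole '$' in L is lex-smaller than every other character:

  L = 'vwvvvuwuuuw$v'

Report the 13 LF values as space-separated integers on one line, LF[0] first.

Char counts: '$':1, 'u':4, 'v':5, 'w':3
C (first-col start): C('$')=0, C('u')=1, C('v')=5, C('w')=10
L[0]='v': occ=0, LF[0]=C('v')+0=5+0=5
L[1]='w': occ=0, LF[1]=C('w')+0=10+0=10
L[2]='v': occ=1, LF[2]=C('v')+1=5+1=6
L[3]='v': occ=2, LF[3]=C('v')+2=5+2=7
L[4]='v': occ=3, LF[4]=C('v')+3=5+3=8
L[5]='u': occ=0, LF[5]=C('u')+0=1+0=1
L[6]='w': occ=1, LF[6]=C('w')+1=10+1=11
L[7]='u': occ=1, LF[7]=C('u')+1=1+1=2
L[8]='u': occ=2, LF[8]=C('u')+2=1+2=3
L[9]='u': occ=3, LF[9]=C('u')+3=1+3=4
L[10]='w': occ=2, LF[10]=C('w')+2=10+2=12
L[11]='$': occ=0, LF[11]=C('$')+0=0+0=0
L[12]='v': occ=4, LF[12]=C('v')+4=5+4=9

Answer: 5 10 6 7 8 1 11 2 3 4 12 0 9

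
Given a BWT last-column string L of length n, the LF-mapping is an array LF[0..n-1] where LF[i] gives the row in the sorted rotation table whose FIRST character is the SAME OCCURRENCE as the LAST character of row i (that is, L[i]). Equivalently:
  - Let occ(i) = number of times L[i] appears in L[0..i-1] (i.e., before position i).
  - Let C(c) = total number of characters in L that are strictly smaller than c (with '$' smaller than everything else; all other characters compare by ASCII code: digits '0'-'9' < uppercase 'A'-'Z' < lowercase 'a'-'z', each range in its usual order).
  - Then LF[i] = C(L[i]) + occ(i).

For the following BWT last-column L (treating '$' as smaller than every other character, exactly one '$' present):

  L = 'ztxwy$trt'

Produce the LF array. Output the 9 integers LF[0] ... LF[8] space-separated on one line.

Char counts: '$':1, 'r':1, 't':3, 'w':1, 'x':1, 'y':1, 'z':1
C (first-col start): C('$')=0, C('r')=1, C('t')=2, C('w')=5, C('x')=6, C('y')=7, C('z')=8
L[0]='z': occ=0, LF[0]=C('z')+0=8+0=8
L[1]='t': occ=0, LF[1]=C('t')+0=2+0=2
L[2]='x': occ=0, LF[2]=C('x')+0=6+0=6
L[3]='w': occ=0, LF[3]=C('w')+0=5+0=5
L[4]='y': occ=0, LF[4]=C('y')+0=7+0=7
L[5]='$': occ=0, LF[5]=C('$')+0=0+0=0
L[6]='t': occ=1, LF[6]=C('t')+1=2+1=3
L[7]='r': occ=0, LF[7]=C('r')+0=1+0=1
L[8]='t': occ=2, LF[8]=C('t')+2=2+2=4

Answer: 8 2 6 5 7 0 3 1 4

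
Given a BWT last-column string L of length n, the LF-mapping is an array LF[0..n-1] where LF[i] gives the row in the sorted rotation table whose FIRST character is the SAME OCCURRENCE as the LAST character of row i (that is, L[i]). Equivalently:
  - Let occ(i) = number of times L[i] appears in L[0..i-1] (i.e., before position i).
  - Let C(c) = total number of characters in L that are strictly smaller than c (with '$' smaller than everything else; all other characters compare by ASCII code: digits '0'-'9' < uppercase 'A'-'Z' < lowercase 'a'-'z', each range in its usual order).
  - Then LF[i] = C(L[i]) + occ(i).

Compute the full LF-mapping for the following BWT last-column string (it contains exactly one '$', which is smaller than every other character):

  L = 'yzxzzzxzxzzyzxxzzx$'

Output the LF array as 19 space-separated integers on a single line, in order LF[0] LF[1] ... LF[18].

Char counts: '$':1, 'x':6, 'y':2, 'z':10
C (first-col start): C('$')=0, C('x')=1, C('y')=7, C('z')=9
L[0]='y': occ=0, LF[0]=C('y')+0=7+0=7
L[1]='z': occ=0, LF[1]=C('z')+0=9+0=9
L[2]='x': occ=0, LF[2]=C('x')+0=1+0=1
L[3]='z': occ=1, LF[3]=C('z')+1=9+1=10
L[4]='z': occ=2, LF[4]=C('z')+2=9+2=11
L[5]='z': occ=3, LF[5]=C('z')+3=9+3=12
L[6]='x': occ=1, LF[6]=C('x')+1=1+1=2
L[7]='z': occ=4, LF[7]=C('z')+4=9+4=13
L[8]='x': occ=2, LF[8]=C('x')+2=1+2=3
L[9]='z': occ=5, LF[9]=C('z')+5=9+5=14
L[10]='z': occ=6, LF[10]=C('z')+6=9+6=15
L[11]='y': occ=1, LF[11]=C('y')+1=7+1=8
L[12]='z': occ=7, LF[12]=C('z')+7=9+7=16
L[13]='x': occ=3, LF[13]=C('x')+3=1+3=4
L[14]='x': occ=4, LF[14]=C('x')+4=1+4=5
L[15]='z': occ=8, LF[15]=C('z')+8=9+8=17
L[16]='z': occ=9, LF[16]=C('z')+9=9+9=18
L[17]='x': occ=5, LF[17]=C('x')+5=1+5=6
L[18]='$': occ=0, LF[18]=C('$')+0=0+0=0

Answer: 7 9 1 10 11 12 2 13 3 14 15 8 16 4 5 17 18 6 0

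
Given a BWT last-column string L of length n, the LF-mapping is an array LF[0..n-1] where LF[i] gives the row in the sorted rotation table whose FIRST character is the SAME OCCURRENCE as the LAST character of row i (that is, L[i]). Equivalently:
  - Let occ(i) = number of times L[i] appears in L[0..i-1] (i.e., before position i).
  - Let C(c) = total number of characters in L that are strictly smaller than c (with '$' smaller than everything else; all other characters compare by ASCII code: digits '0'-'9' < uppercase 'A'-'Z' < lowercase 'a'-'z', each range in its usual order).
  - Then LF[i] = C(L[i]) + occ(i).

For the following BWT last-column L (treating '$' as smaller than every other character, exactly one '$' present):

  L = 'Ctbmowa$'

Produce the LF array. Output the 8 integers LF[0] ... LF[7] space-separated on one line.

Char counts: '$':1, 'C':1, 'a':1, 'b':1, 'm':1, 'o':1, 't':1, 'w':1
C (first-col start): C('$')=0, C('C')=1, C('a')=2, C('b')=3, C('m')=4, C('o')=5, C('t')=6, C('w')=7
L[0]='C': occ=0, LF[0]=C('C')+0=1+0=1
L[1]='t': occ=0, LF[1]=C('t')+0=6+0=6
L[2]='b': occ=0, LF[2]=C('b')+0=3+0=3
L[3]='m': occ=0, LF[3]=C('m')+0=4+0=4
L[4]='o': occ=0, LF[4]=C('o')+0=5+0=5
L[5]='w': occ=0, LF[5]=C('w')+0=7+0=7
L[6]='a': occ=0, LF[6]=C('a')+0=2+0=2
L[7]='$': occ=0, LF[7]=C('$')+0=0+0=0

Answer: 1 6 3 4 5 7 2 0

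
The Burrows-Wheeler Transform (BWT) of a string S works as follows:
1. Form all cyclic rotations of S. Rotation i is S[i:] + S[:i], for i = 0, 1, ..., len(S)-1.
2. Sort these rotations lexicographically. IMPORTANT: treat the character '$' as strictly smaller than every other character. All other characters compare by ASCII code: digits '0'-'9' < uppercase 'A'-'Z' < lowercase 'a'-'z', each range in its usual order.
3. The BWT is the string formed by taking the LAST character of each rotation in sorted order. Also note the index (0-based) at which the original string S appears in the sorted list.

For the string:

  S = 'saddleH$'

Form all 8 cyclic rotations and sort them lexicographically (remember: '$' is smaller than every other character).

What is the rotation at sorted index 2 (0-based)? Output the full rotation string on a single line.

All 8 rotations (rotation i = S[i:]+S[:i]):
  rot[0] = saddleH$
  rot[1] = addleH$s
  rot[2] = ddleH$sa
  rot[3] = dleH$sad
  rot[4] = leH$sadd
  rot[5] = eH$saddl
  rot[6] = H$saddle
  rot[7] = $saddleH
Sorted (with $ < everything):
  sorted[0] = $saddleH
  sorted[1] = H$saddle
  sorted[2] = addleH$s
  sorted[3] = ddleH$sa
  sorted[4] = dleH$sad
  sorted[5] = eH$saddl
  sorted[6] = leH$sadd
  sorted[7] = saddleH$
sorted[2] = addleH$s

Answer: addleH$s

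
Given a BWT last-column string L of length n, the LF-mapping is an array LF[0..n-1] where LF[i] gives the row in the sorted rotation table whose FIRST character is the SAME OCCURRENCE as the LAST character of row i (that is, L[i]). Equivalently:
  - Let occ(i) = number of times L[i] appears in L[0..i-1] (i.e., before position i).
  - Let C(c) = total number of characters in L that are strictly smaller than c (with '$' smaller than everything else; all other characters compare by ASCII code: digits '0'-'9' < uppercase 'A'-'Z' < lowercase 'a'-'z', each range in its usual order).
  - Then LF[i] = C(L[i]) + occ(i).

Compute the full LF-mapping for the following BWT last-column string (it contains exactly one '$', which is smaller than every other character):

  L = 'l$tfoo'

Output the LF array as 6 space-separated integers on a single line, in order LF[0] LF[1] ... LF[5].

Char counts: '$':1, 'f':1, 'l':1, 'o':2, 't':1
C (first-col start): C('$')=0, C('f')=1, C('l')=2, C('o')=3, C('t')=5
L[0]='l': occ=0, LF[0]=C('l')+0=2+0=2
L[1]='$': occ=0, LF[1]=C('$')+0=0+0=0
L[2]='t': occ=0, LF[2]=C('t')+0=5+0=5
L[3]='f': occ=0, LF[3]=C('f')+0=1+0=1
L[4]='o': occ=0, LF[4]=C('o')+0=3+0=3
L[5]='o': occ=1, LF[5]=C('o')+1=3+1=4

Answer: 2 0 5 1 3 4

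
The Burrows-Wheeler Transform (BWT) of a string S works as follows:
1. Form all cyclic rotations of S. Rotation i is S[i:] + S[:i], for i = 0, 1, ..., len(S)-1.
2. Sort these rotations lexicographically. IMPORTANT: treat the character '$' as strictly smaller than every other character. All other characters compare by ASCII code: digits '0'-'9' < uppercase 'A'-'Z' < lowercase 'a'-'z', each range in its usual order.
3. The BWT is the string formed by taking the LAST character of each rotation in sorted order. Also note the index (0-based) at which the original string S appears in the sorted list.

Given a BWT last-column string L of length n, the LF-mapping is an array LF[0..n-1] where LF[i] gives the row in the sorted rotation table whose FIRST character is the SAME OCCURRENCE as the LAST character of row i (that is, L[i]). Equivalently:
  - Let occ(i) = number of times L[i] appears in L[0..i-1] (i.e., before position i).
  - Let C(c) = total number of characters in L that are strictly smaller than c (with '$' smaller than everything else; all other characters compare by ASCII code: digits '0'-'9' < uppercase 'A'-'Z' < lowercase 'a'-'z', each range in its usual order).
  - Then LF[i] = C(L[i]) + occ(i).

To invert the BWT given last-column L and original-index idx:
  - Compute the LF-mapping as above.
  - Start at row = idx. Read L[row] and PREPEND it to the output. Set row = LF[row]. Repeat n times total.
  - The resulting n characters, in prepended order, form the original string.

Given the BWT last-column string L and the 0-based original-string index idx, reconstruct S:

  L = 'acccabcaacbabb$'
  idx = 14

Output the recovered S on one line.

LF mapping: 1 10 11 12 2 6 13 3 4 14 7 5 8 9 0
Walk LF starting at row 14, prepending L[row]:
  step 1: row=14, L[14]='$', prepend. Next row=LF[14]=0
  step 2: row=0, L[0]='a', prepend. Next row=LF[0]=1
  step 3: row=1, L[1]='c', prepend. Next row=LF[1]=10
  step 4: row=10, L[10]='b', prepend. Next row=LF[10]=7
  step 5: row=7, L[7]='a', prepend. Next row=LF[7]=3
  step 6: row=3, L[3]='c', prepend. Next row=LF[3]=12
  step 7: row=12, L[12]='b', prepend. Next row=LF[12]=8
  step 8: row=8, L[8]='a', prepend. Next row=LF[8]=4
  step 9: row=4, L[4]='a', prepend. Next row=LF[4]=2
  step 10: row=2, L[2]='c', prepend. Next row=LF[2]=11
  step 11: row=11, L[11]='a', prepend. Next row=LF[11]=5
  step 12: row=5, L[5]='b', prepend. Next row=LF[5]=6
  step 13: row=6, L[6]='c', prepend. Next row=LF[6]=13
  step 14: row=13, L[13]='b', prepend. Next row=LF[13]=9
  step 15: row=9, L[9]='c', prepend. Next row=LF[9]=14
Reversed output: cbcbacaabcabca$

Answer: cbcbacaabcabca$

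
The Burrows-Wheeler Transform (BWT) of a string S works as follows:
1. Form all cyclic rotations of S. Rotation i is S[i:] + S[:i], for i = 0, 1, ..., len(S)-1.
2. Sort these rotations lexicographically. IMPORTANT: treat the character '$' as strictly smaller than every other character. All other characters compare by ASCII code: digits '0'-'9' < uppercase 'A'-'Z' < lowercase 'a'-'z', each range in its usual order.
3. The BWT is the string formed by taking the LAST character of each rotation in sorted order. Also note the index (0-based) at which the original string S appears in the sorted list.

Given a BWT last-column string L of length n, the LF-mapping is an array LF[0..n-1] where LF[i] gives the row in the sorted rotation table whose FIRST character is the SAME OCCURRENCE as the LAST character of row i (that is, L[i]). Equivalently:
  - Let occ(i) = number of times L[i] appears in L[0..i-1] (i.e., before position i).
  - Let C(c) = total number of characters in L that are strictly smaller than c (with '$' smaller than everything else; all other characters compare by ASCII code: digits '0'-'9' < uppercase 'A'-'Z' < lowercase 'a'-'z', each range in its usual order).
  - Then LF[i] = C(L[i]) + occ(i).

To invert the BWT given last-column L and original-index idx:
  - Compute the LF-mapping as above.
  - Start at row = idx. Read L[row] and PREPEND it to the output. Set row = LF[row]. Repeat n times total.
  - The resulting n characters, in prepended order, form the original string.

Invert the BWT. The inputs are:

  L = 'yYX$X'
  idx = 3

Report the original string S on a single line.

Answer: YXXy$

Derivation:
LF mapping: 4 3 1 0 2
Walk LF starting at row 3, prepending L[row]:
  step 1: row=3, L[3]='$', prepend. Next row=LF[3]=0
  step 2: row=0, L[0]='y', prepend. Next row=LF[0]=4
  step 3: row=4, L[4]='X', prepend. Next row=LF[4]=2
  step 4: row=2, L[2]='X', prepend. Next row=LF[2]=1
  step 5: row=1, L[1]='Y', prepend. Next row=LF[1]=3
Reversed output: YXXy$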